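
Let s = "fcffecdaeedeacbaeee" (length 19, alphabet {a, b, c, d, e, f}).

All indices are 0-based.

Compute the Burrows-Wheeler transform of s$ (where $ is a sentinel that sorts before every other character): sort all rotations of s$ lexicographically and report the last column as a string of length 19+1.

rank  rotation              last
    0  $fcffecdaeedeacbaeee  e
    1  acbaeee$fcffecdaeede  e
    2  aeedeacbaeee$fcffecd  d
    3  aeee$fcffecdaeedeacb  b
    4  baeee$fcffecdaeedeac  c
    5  cbaeee$fcffecdaeedea  a
    6  cdaeedeacbaeee$fcffe  e
    7  cffecdaeedeacbaeee$f  f
    8  daeedeacbaeee$fcffec  c
    9  deacbaeee$fcffecdaee  e
   10  e$fcffecdaeedeacbaee  e
   11  eacbaeee$fcffecdaeed  d
   12  ecdaeedeacbaeee$fcff  f
   13  edeacbaeee$fcffecdae  e
   14  ee$fcffecdaeedeacbae  e
   15  eedeacbaeee$fcffecda  a
   16  eee$fcffecdaeedeacba  a
   17  fcffecdaeedeacbaeee$  $
   18  fecdaeedeacbaeee$fcf  f
   19  ffecdaeedeacbaeee$fc  c

eedbcaefceedfeeaa$fc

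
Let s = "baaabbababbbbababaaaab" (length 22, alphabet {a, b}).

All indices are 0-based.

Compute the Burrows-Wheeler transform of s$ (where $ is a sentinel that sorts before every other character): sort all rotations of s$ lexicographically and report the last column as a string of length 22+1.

bbabaaabbbabaa$abbababa

rank  rotation                 last
    0  $baaabbababbbbababaaaab  b
    1  aaaab$baaabbababbbbabab  b
    2  aaab$baaabbababbbbababa  a
    3  aaabbababbbbababaaaab$b  b
    4  aab$baaabbababbbbababaa  a
    5  aabbababbbbababaaaab$ba  a
    6  ab$baaabbababbbbababaaa  a
    7  abaaaab$baaabbababbbbab  b
    8  ababaaaab$baaabbababbbb  b
    9  ababbbbababaaaab$baaabb  b
   10  abbababbbbababaaaab$baa  a
   11  abbbbababaaaab$baaabbab  b
   12  b$baaabbababbbbababaaaa  a
   13  baaaab$baaabbababbbbaba  a
   14  baaabbababbbbababaaaab$  $
   15  babaaaab$baaabbababbbba  a
   16  bababaaaab$baaabbababbb  b
   17  bababbbbababaaaab$baaab  b
   18  babbbbababaaaab$baaabba  a
   19  bbababaaaab$baaabbababb  b
   20  bbababbbbababaaaab$baaa  a
   21  bbbababaaaab$baaabbabab  b
   22  bbbbababaaaab$baaabbaba  a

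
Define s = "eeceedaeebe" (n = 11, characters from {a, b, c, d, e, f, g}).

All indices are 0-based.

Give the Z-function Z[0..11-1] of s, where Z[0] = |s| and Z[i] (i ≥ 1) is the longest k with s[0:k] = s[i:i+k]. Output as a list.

Z[0]=11
i=1: outside box; Z[1]=1 grow→box=[1,2)
i=2: outside box; Z[2]=0
i=3: outside box; Z[3]=2 grow→box=[3,5)
i=4: min(r-i=1, Z[1]=1)=1; Z[4]=1
i=5: outside box; Z[5]=0
i=6: outside box; Z[6]=0
i=7: outside box; Z[7]=2 grow→box=[7,9)
i=8: min(r-i=1, Z[1]=1)=1; Z[8]=1
i=9: outside box; Z[9]=0
i=10: outside box; Z[10]=1 grow→box=[10,11)

[11, 1, 0, 2, 1, 0, 0, 2, 1, 0, 1]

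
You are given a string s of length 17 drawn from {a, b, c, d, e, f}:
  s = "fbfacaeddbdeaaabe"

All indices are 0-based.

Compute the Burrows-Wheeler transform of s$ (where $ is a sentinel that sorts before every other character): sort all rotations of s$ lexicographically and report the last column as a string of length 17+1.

eeaafcdafadebbdab$

rank  rotation            last
    0  $fbfacaeddbdeaaabe  e
    1  aaabe$fbfacaeddbde  e
    2  aabe$fbfacaeddbdea  a
    3  abe$fbfacaeddbdeaa  a
    4  acaeddbdeaaabe$fbf  f
    5  aeddbdeaaabe$fbfac  c
    6  bdeaaabe$fbfacaedd  d
    7  be$fbfacaeddbdeaaa  a
    8  bfacaeddbdeaaabe$f  f
    9  caeddbdeaaabe$fbfa  a
   10  dbdeaaabe$fbfacaed  d
   11  ddbdeaaabe$fbfacae  e
   12  deaaabe$fbfacaeddb  b
   13  e$fbfacaeddbdeaaab  b
   14  eaaabe$fbfacaeddbd  d
   15  eddbdeaaabe$fbfaca  a
   16  facaeddbdeaaabe$fb  b
   17  fbfacaeddbdeaaabe$  $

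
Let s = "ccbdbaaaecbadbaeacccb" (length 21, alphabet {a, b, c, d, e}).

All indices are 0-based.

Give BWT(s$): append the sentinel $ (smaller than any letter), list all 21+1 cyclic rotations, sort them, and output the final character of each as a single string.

rank  rotation                last
    0  $ccbdbaaaecbadbaeacccb  b
    1  aaaecbadbaeacccb$ccbdb  b
    2  aaecbadbaeacccb$ccbdba  a
    3  acccb$ccbdbaaaecbadbae  e
    4  adbaeacccb$ccbdbaaaecb  b
    5  aeacccb$ccbdbaaaecbadb  b
    6  aecbadbaeacccb$ccbdbaa  a
    7  b$ccbdbaaaecbadbaeaccc  c
    8  baaaecbadbaeacccb$ccbd  d
    9  badbaeacccb$ccbdbaaaec  c
   10  baeacccb$ccbdbaaaecbad  d
   11  bdbaaaecbadbaeacccb$cc  c
   12  cb$ccbdbaaaecbadbaeacc  c
   13  cbadbaeacccb$ccbdbaaae  e
   14  cbdbaaaecbadbaeacccb$c  c
   15  ccb$ccbdbaaaecbadbaeac  c
   16  ccbdbaaaecbadbaeacccb$  $
   17  cccb$ccbdbaaaecbadbaea  a
   18  dbaaaecbadbaeacccb$ccb  b
   19  dbaeacccb$ccbdbaaaecba  a
   20  eacccb$ccbdbaaaecbadba  a
   21  ecbadbaeacccb$ccbdbaaa  a

bbaebbacdcdccecc$abaaa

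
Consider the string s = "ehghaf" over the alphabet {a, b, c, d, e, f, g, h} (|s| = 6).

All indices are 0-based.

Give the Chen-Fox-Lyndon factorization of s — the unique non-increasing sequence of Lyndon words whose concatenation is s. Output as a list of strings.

emit factor 1: 'ehgh' (i=0, period=4)
emit factor 2: 'af' (i=4, period=2)

["ehgh", "af"]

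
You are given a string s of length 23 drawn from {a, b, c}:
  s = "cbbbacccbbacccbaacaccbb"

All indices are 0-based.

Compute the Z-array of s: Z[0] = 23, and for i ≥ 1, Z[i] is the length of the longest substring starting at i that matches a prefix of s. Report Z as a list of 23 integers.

[23, 0, 0, 0, 0, 1, 1, 3, 0, 0, 0, 1, 1, 2, 0, 0, 0, 1, 0, 1, 3, 0, 0]

Z[0]=23
i=1: fresh scan; Z[1]=0
i=2: fresh scan; Z[2]=0
i=3: fresh scan; Z[3]=0
i=4: fresh scan; Z[4]=0
i=5: fresh scan; Z[5]=1 grow→box=[5,6)
i=6: fresh scan; Z[6]=1 grow→box=[6,7)
i=7: fresh scan; Z[7]=3 grow→box=[7,10)
i=8: min(r-i=2, Z[1]=0)=0; Z[8]=0
i=9: min(r-i=1, Z[2]=0)=0; Z[9]=0
i=10: fresh scan; Z[10]=0
i=11: fresh scan; Z[11]=1 grow→box=[11,12)
i=12: fresh scan; Z[12]=1 grow→box=[12,13)
i=13: fresh scan; Z[13]=2 grow→box=[13,15)
i=14: min(r-i=1, Z[1]=0)=0; Z[14]=0
i=15: fresh scan; Z[15]=0
i=16: fresh scan; Z[16]=0
i=17: fresh scan; Z[17]=1 grow→box=[17,18)
i=18: fresh scan; Z[18]=0
i=19: fresh scan; Z[19]=1 grow→box=[19,20)
i=20: fresh scan; Z[20]=3 grow→box=[20,23)
i=21: min(r-i=2, Z[1]=0)=0; Z[21]=0
i=22: min(r-i=1, Z[2]=0)=0; Z[22]=0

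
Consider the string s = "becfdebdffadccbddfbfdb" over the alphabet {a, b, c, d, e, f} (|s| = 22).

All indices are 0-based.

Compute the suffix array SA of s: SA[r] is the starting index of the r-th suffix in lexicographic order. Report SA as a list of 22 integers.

[10, 21, 14, 6, 0, 18, 13, 12, 2, 20, 11, 15, 4, 16, 7, 5, 1, 9, 17, 19, 3, 8]

rank | idx | suffix
   0 |  10 | adccbddfbfdb
   1 |  21 | b
   2 |  14 | bddfbfdb
   3 |   6 | bdffadccbddfbfdb
   4 |   0 | becfdebdffadccbddfbfdb
   5 |  18 | bfdb
   6 |  13 | cbddfbfdb
   7 |  12 | ccbddfbfdb
   8 |   2 | cfdebdffadccbddfbfdb
   9 |  20 | db
  10 |  11 | dccbddfbfdb
  11 |  15 | ddfbfdb
  12 |   4 | debdffadccbddfbfdb
  13 |  16 | dfbfdb
  14 |   7 | dffadccbddfbfdb
  15 |   5 | ebdffadccbddfbfdb
  16 |   1 | ecfdebdffadccbddfbfdb
  17 |   9 | fadccbddfbfdb
  18 |  17 | fbfdb
  19 |  19 | fdb
  20 |   3 | fdebdffadccbddfbfdb
  21 |   8 | ffadccbddfbfdb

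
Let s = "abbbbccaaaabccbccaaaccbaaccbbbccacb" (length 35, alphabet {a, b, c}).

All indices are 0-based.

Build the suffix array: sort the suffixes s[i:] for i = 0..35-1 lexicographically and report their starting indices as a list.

[7, 8, 17, 9, 18, 23, 0, 10, 32, 19, 24, 34, 22, 1, 2, 27, 3, 28, 4, 14, 29, 11, 6, 16, 31, 33, 21, 26, 13, 5, 15, 30, 20, 25, 12]

rank→(start, suffix):
  0 → (7, 'aaaabccbccaaaccbaaccbbbccacb')
  1 → (8, 'aaabccbccaaaccbaaccbbbccacb')
  2 → (17, 'aaaccbaaccbbbccacb')
  3 → (9, 'aabccbccaaaccbaaccbbbccacb')
  4 → (18, 'aaccbaaccbbbccacb')
  5 → (23, 'aaccbbbccacb')
  6 → (0, 'abbbbccaaaabccbccaaaccbaaccbbbccacb')
  7 → (10, 'abccbccaaaccbaaccbbbccacb')
  8 → (32, 'acb')
  9 → (19, 'accbaaccbbbccacb')
  10 → (24, 'accbbbccacb')
  11 → (34, 'b')
  12 → (22, 'baaccbbbccacb')
  13 → (1, 'bbbbccaaaabccbccaaaccbaaccbbbccacb')
  14 → (2, 'bbbccaaaabccbccaaaccbaaccbbbccacb')
  15 → (27, 'bbbccacb')
  16 → (3, 'bbccaaaabccbccaaaccbaaccbbbccacb')
  17 → (28, 'bbccacb')
  18 → (4, 'bccaaaabccbccaaaccbaaccbbbccacb')
  19 → (14, 'bccaaaccbaaccbbbccacb')
  20 → (29, 'bccacb')
  21 → (11, 'bccbccaaaccbaaccbbbccacb')
  22 → (6, 'caaaabccbccaaaccbaaccbbbccacb')
  23 → (16, 'caaaccbaaccbbbccacb')
  24 → (31, 'cacb')
  25 → (33, 'cb')
  26 → (21, 'cbaaccbbbccacb')
  27 → (26, 'cbbbccacb')
  28 → (13, 'cbccaaaccbaaccbbbccacb')
  29 → (5, 'ccaaaabccbccaaaccbaaccbbbccacb')
  30 → (15, 'ccaaaccbaaccbbbccacb')
  31 → (30, 'ccacb')
  32 → (20, 'ccbaaccbbbccacb')
  33 → (25, 'ccbbbccacb')
  34 → (12, 'ccbccaaaccbaaccbbbccacb')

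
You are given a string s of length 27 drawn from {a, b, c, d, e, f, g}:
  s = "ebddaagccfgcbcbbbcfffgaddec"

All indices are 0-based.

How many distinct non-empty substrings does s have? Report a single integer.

rank | idx | suffix
   0 |   4 | aagccfgcbcbbbcfffgaddec
   1 |  22 | addec
   2 |   5 | agccfgcbcbbbcfffgaddec
   3 |  14 | bbbcfffgaddec
   4 |  15 | bbcfffgaddec
   5 |  12 | bcbbbcfffgaddec
   6 |  16 | bcfffgaddec
   7 |   1 | bddaagccfgcbcbbbcfffgaddec
   8 |  26 | c
   9 |  13 | cbbbcfffgaddec
  10 |  11 | cbcbbbcfffgaddec
  11 |   7 | ccfgcbcbbbcfffgaddec
  12 |  17 | cfffgaddec
  13 |   8 | cfgcbcbbbcfffgaddec
  14 |   3 | daagccfgcbcbbbcfffgaddec
  15 |   2 | ddaagccfgcbcbbbcfffgaddec
  16 |  23 | ddec
  17 |  24 | dec
  18 |   0 | ebddaagccfgcbcbbbcfffgaddec
  19 |  25 | ec
  20 |  18 | fffgaddec
  21 |  19 | ffgaddec
  22 |  20 | fgaddec
  23 |   9 | fgcbcbbbcfffgaddec
  24 |  21 | gaddec
  25 |  10 | gcbcbbbcfffgaddec
  26 |   6 | gccfgcbcbbbcfffgaddec

SA = [4, 22, 5, 14, 15, 12, 16, 1, 26, 13, 11, 7, 17, 8, 3, 2, 23, 24, 0, 25, 18, 19, 20, 9, 21, 10, 6]
i: (SA[i-1],SA[i]) lcp shared
  1: (4,22) 1 'a'
  2: (22,5) 1 'a'
  3: (5,14) 0 ''
  4: (14,15) 2 'bb'
  5: (15,12) 1 'b'
  6: (12,16) 2 'bc'
  7: (16,1) 1 'b'
  8: (1,26) 0 ''
  9: (26,13) 1 'c'
  10: (13,11) 2 'cb'
  11: (11,7) 1 'c'
  12: (7,17) 1 'c'
  13: (17,8) 2 'cf'
  14: (8,3) 0 ''
  15: (3,2) 1 'd'
  16: (2,23) 2 'dd'
  17: (23,24) 1 'd'
  18: (24,0) 0 ''
  19: (0,25) 1 'e'
  20: (25,18) 0 ''
  21: (18,19) 2 'ff'
  22: (19,20) 1 'f'
  23: (20,9) 2 'fg'
  24: (9,21) 0 ''
  25: (21,10) 1 'g'
  26: (10,6) 2 'gc'

n(n+1)/2 = 27·28/2 = 378
Σ LCP = 0 + 1 + 1 + 0 + 2 + 1 + 2 + 1 + 0 + 1 + 2 + 1 + 1 + 2 + 0 + 1 + 2 + 1 + 0 + 1 + 0 + 2 + 1 + 2 + 0 + 1 + 2 = 28
distinct = 378 − 28 = 350

350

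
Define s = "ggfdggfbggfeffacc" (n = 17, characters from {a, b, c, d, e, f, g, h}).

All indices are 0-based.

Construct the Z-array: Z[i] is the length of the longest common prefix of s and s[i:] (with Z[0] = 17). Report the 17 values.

[17, 1, 0, 0, 3, 1, 0, 0, 3, 1, 0, 0, 0, 0, 0, 0, 0]

Z[0]=17
i=1: i≥r, start 0; Z[1]=1 grow→box=[1,2)
i=2: i≥r, start 0; Z[2]=0
i=3: i≥r, start 0; Z[3]=0
i=4: i≥r, start 0; Z[4]=3 grow→box=[4,7)
i=5: min(r-i=2, Z[1]=1)=1; Z[5]=1
i=6: min(r-i=1, Z[2]=0)=0; Z[6]=0
i=7: i≥r, start 0; Z[7]=0
i=8: i≥r, start 0; Z[8]=3 grow→box=[8,11)
i=9: min(r-i=2, Z[1]=1)=1; Z[9]=1
i=10: min(r-i=1, Z[2]=0)=0; Z[10]=0
i=11: i≥r, start 0; Z[11]=0
i=12: i≥r, start 0; Z[12]=0
i=13: i≥r, start 0; Z[13]=0
i=14: i≥r, start 0; Z[14]=0
i=15: i≥r, start 0; Z[15]=0
i=16: i≥r, start 0; Z[16]=0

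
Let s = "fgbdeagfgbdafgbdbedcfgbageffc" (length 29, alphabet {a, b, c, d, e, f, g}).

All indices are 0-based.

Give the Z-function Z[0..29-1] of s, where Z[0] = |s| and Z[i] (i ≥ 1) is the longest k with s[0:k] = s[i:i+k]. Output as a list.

[29, 0, 0, 0, 0, 0, 0, 4, 0, 0, 0, 0, 4, 0, 0, 0, 0, 0, 0, 0, 3, 0, 0, 0, 0, 0, 1, 1, 0]

Z[0]=29
i=1: i≥r, start 0; Z[1]=0
i=2: i≥r, start 0; Z[2]=0
i=3: i≥r, start 0; Z[3]=0
i=4: i≥r, start 0; Z[4]=0
i=5: i≥r, start 0; Z[5]=0
i=6: i≥r, start 0; Z[6]=0
i=7: i≥r, start 0; Z[7]=4 extend→box=[7,11)
i=8: min(r-i=3, Z[1]=0)=0; Z[8]=0
i=9: min(r-i=2, Z[2]=0)=0; Z[9]=0
i=10: min(r-i=1, Z[3]=0)=0; Z[10]=0
i=11: i≥r, start 0; Z[11]=0
i=12: i≥r, start 0; Z[12]=4 extend→box=[12,16)
i=13: min(r-i=3, Z[1]=0)=0; Z[13]=0
i=14: min(r-i=2, Z[2]=0)=0; Z[14]=0
i=15: min(r-i=1, Z[3]=0)=0; Z[15]=0
i=16: i≥r, start 0; Z[16]=0
i=17: i≥r, start 0; Z[17]=0
i=18: i≥r, start 0; Z[18]=0
i=19: i≥r, start 0; Z[19]=0
i=20: i≥r, start 0; Z[20]=3 extend→box=[20,23)
i=21: min(r-i=2, Z[1]=0)=0; Z[21]=0
i=22: min(r-i=1, Z[2]=0)=0; Z[22]=0
i=23: i≥r, start 0; Z[23]=0
i=24: i≥r, start 0; Z[24]=0
i=25: i≥r, start 0; Z[25]=0
i=26: i≥r, start 0; Z[26]=1 extend→box=[26,27)
i=27: i≥r, start 0; Z[27]=1 extend→box=[27,28)
i=28: i≥r, start 0; Z[28]=0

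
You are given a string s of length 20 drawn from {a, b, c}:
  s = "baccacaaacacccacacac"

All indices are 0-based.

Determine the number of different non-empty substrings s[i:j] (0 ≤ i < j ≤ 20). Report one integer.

rank | idx | suffix
   0 |   6 | aaacacccacacac
   1 |   7 | aacacccacacac
   2 |  18 | ac
   3 |   4 | acaaacacccacacac
   4 |  16 | acac
   5 |  14 | acacac
   6 |   8 | acacccacacac
   7 |   1 | accacaaacacccacacac
   8 |  10 | acccacacac
   9 |   0 | baccacaaacacccacacac
  10 |  19 | c
  11 |   5 | caaacacccacacac
  12 |  17 | cac
  13 |   3 | cacaaacacccacacac
  14 |  15 | cacac
  15 |  13 | cacacac
  16 |   9 | cacccacacac
  17 |   2 | ccacaaacacccacacac
  18 |  12 | ccacacac
  19 |  11 | cccacacac

SA = [6, 7, 18, 4, 16, 14, 8, 1, 10, 0, 19, 5, 17, 3, 15, 13, 9, 2, 12, 11]
[i] adj suffixes → lcp
  [1] 6/7 → 2 ('aa')
  [2] 7/18 → 1 ('a')
  [3] 18/4 → 2 ('ac')
  [4] 4/16 → 3 ('aca')
  [5] 16/14 → 4 ('acac')
  [6] 14/8 → 4 ('acac')
  [7] 8/1 → 2 ('ac')
  [8] 1/10 → 3 ('acc')
  [9] 10/0 → 0 ('')
  [10] 0/19 → 0 ('')
  [11] 19/5 → 1 ('c')
  [12] 5/17 → 2 ('ca')
  [13] 17/3 → 3 ('cac')
  [14] 3/15 → 4 ('caca')
  [15] 15/13 → 5 ('cacac')
  [16] 13/9 → 3 ('cac')
  [17] 9/2 → 1 ('c')
  [18] 2/12 → 5 ('ccaca')
  [19] 12/11 → 2 ('cc')

n(n+1)/2 = 20·21/2 = 210
Σ LCP = 0 + 2 + 1 + 2 + 3 + 4 + 4 + 2 + 3 + 0 + 0 + 1 + 2 + 3 + 4 + 5 + 3 + 1 + 5 + 2 = 47
distinct = 210 − 47 = 163

163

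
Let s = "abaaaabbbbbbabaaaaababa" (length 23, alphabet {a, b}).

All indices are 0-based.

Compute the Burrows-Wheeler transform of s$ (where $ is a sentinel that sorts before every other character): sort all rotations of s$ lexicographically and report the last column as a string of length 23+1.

abbabaaaabb$aaaaaabbbbba

rank  rotation                  last
    0  $abaaaabbbbbbabaaaaababa  a
    1  a$abaaaabbbbbbabaaaaabab  b
    2  aaaaababa$abaaaabbbbbbab  b
    3  aaaababa$abaaaabbbbbbaba  a
    4  aaaabbbbbbabaaaaababa$ab  b
    5  aaababa$abaaaabbbbbbabaa  a
    6  aaabbbbbbabaaaaababa$aba  a
    7  aababa$abaaaabbbbbbabaaa  a
    8  aabbbbbbabaaaaababa$abaa  a
    9  aba$abaaaabbbbbbabaaaaab  b
   10  abaaaaababa$abaaaabbbbbb  b
   11  abaaaabbbbbbabaaaaababa$  $
   12  ababa$abaaaabbbbbbabaaaa  a
   13  abbbbbbabaaaaababa$abaaa  a
   14  ba$abaaaabbbbbbabaaaaaba  a
   15  baaaaababa$abaaaabbbbbba  a
   16  baaaabbbbbbabaaaaababa$a  a
   17  baba$abaaaabbbbbbabaaaaa  a
   18  babaaaaababa$abaaaabbbbb  b
   19  bbabaaaaababa$abaaaabbbb  b
   20  bbbabaaaaababa$abaaaabbb  b
   21  bbbbabaaaaababa$abaaaabb  b
   22  bbbbbabaaaaababa$abaaaab  b
   23  bbbbbbabaaaaababa$abaaaa  a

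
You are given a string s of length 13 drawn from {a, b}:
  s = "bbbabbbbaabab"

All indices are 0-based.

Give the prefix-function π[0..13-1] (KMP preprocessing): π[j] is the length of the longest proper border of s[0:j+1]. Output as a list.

π[0] = 0
j=1 s[j]='b': π[1]=1 (border 'b')
j=2 s[j]='b': π[2]=2 (border 'bb')
j=3 s[j]='a': k: 2→1→0; π[3]=0 (border '')
j=4 s[j]='b': π[4]=1 (border 'b')
j=5 s[j]='b': π[5]=2 (border 'bb')
j=6 s[j]='b': π[6]=3 (border 'bbb')
j=7 s[j]='b': k: 3→2; π[7]=3 (border 'bbb')
j=8 s[j]='a': π[8]=4 (border 'bbba')
j=9 s[j]='a': k: 4→0; π[9]=0 (border '')
j=10 s[j]='b': π[10]=1 (border 'b')
j=11 s[j]='a': k: 1→0; π[11]=0 (border '')
j=12 s[j]='b': π[12]=1 (border 'b')

[0, 1, 2, 0, 1, 2, 3, 3, 4, 0, 1, 0, 1]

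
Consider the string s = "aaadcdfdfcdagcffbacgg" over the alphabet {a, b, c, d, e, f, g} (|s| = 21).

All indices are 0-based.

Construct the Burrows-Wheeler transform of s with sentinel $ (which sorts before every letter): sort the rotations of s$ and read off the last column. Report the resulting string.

rank  rotation                last
    0  $aaadcdfdfcdagcffbacgg  g
    1  aaadcdfdfcdagcffbacgg$  $
    2  aadcdfdfcdagcffbacgg$a  a
    3  acgg$aaadcdfdfcdagcffb  b
    4  adcdfdfcdagcffbacgg$aa  a
    5  agcffbacgg$aaadcdfdfcd  d
    6  bacgg$aaadcdfdfcdagcff  f
    7  cdagcffbacgg$aaadcdfdf  f
    8  cdfdfcdagcffbacgg$aaad  d
    9  cffbacgg$aaadcdfdfcdag  g
   10  cgg$aaadcdfdfcdagcffba  a
   11  dagcffbacgg$aaadcdfdfc  c
   12  dcdfdfcdagcffbacgg$aaa  a
   13  dfcdagcffbacgg$aaadcdf  f
   14  dfdfcdagcffbacgg$aaadc  c
   15  fbacgg$aaadcdfdfcdagcf  f
   16  fcdagcffbacgg$aaadcdfd  d
   17  fdfcdagcffbacgg$aaadcd  d
   18  ffbacgg$aaadcdfdfcdagc  c
   19  g$aaadcdfdfcdagcffbacg  g
   20  gcffbacgg$aaadcdfdfcda  a
   21  gg$aaadcdfdfcdagcffbac  c

g$abadffdgacafcfddcgac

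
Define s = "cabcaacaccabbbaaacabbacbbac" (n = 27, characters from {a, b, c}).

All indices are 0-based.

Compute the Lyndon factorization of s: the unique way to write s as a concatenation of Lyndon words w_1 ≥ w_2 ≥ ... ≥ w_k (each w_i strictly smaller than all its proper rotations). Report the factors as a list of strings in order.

["c", "abc", "aacaccabbb", "aaacabbacbbac"]

emit factor 1: 'c' (i=0, period=1)
emit factor 2: 'abc' (i=1, period=3)
emit factor 3: 'aacaccabbb' (i=4, period=10)
emit factor 4: 'aaacabbacbbac' (i=14, period=13)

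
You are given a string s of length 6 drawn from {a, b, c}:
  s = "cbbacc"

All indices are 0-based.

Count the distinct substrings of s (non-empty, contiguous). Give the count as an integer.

rank | idx | suffix
   0 |   3 | acc
   1 |   2 | bacc
   2 |   1 | bbacc
   3 |   5 | c
   4 |   0 | cbbacc
   5 |   4 | cc

SA = [3, 2, 1, 5, 0, 4]
[i] adj suffixes → lcp
  [1] 3/2 → 0 ('')
  [2] 2/1 → 1 ('b')
  [3] 1/5 → 0 ('')
  [4] 5/0 → 1 ('c')
  [5] 0/4 → 1 ('c')

n(n+1)/2 = 6·7/2 = 21
Σ LCP = 0 + 0 + 1 + 0 + 1 + 1 = 3
distinct = 21 − 3 = 18

18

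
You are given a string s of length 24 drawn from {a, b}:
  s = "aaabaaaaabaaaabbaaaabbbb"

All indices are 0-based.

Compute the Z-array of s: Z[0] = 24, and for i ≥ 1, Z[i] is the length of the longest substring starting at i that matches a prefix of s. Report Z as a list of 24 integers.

Z[0]=24
i=1: fresh scan; Z[1]=2 grow→box=[1,3)
i=2: min(r-i=1, Z[1]=2)=1; Z[2]=1
i=3: fresh scan; Z[3]=0
i=4: fresh scan; Z[4]=3 grow→box=[4,7)
i=5: min(r-i=2, Z[1]=2)=2; Z[5]=3 grow→box=[5,8)
i=6: min(r-i=2, Z[1]=2)=2; Z[6]=8 grow→box=[6,14)
i=7: min(r-i=7, Z[1]=2)=2; Z[7]=2
i=8: min(r-i=6, Z[2]=1)=1; Z[8]=1
i=9: min(r-i=5, Z[3]=0)=0; Z[9]=0
i=10: min(r-i=4, Z[4]=3)=3; Z[10]=3
i=11: min(r-i=3, Z[5]=3)=3; Z[11]=4 grow→box=[11,15)
i=12: min(r-i=3, Z[1]=2)=2; Z[12]=2
i=13: min(r-i=2, Z[2]=1)=1; Z[13]=1
i=14: min(r-i=1, Z[3]=0)=0; Z[14]=0
i=15: fresh scan; Z[15]=0
i=16: fresh scan; Z[16]=3 grow→box=[16,19)
i=17: min(r-i=2, Z[1]=2)=2; Z[17]=4 grow→box=[17,21)
i=18: min(r-i=3, Z[1]=2)=2; Z[18]=2
i=19: min(r-i=2, Z[2]=1)=1; Z[19]=1
i=20: min(r-i=1, Z[3]=0)=0; Z[20]=0
i=21: fresh scan; Z[21]=0
i=22: fresh scan; Z[22]=0
i=23: fresh scan; Z[23]=0

[24, 2, 1, 0, 3, 3, 8, 2, 1, 0, 3, 4, 2, 1, 0, 0, 3, 4, 2, 1, 0, 0, 0, 0]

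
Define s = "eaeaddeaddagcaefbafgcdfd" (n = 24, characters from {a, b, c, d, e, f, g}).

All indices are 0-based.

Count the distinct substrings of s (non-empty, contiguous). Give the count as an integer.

274

rank | idx | suffix
   0 |   7 | addagcaefbafgcdfd
   1 |   3 | addeaddagcaefbafgcdfd
   2 |   1 | aeaddeaddagcaefbafgcdfd
   3 |  13 | aefbafgcdfd
   4 |  17 | afgcdfd
   5 |  10 | agcaefbafgcdfd
   6 |  16 | bafgcdfd
   7 |  12 | caefbafgcdfd
   8 |  20 | cdfd
   9 |  23 | d
  10 |   9 | dagcaefbafgcdfd
  11 |   8 | ddagcaefbafgcdfd
  12 |   4 | ddeaddagcaefbafgcdfd
  13 |   5 | deaddagcaefbafgcdfd
  14 |  21 | dfd
  15 |   6 | eaddagcaefbafgcdfd
  16 |   2 | eaddeaddagcaefbafgcdfd
  17 |   0 | eaeaddeaddagcaefbafgcdfd
  18 |  14 | efbafgcdfd
  19 |  15 | fbafgcdfd
  20 |  22 | fd
  21 |  18 | fgcdfd
  22 |  11 | gcaefbafgcdfd
  23 |  19 | gcdfd

SA = [7, 3, 1, 13, 17, 10, 16, 12, 20, 23, 9, 8, 4, 5, 21, 6, 2, 0, 14, 15, 22, 18, 11, 19]
[i] adj suffixes → lcp
  [1] 7/3 → 3 ('add')
  [2] 3/1 → 1 ('a')
  [3] 1/13 → 2 ('ae')
  [4] 13/17 → 1 ('a')
  [5] 17/10 → 1 ('a')
  [6] 10/16 → 0 ('')
  [7] 16/12 → 0 ('')
  [8] 12/20 → 1 ('c')
  [9] 20/23 → 0 ('')
  [10] 23/9 → 1 ('d')
  [11] 9/8 → 1 ('d')
  [12] 8/4 → 2 ('dd')
  [13] 4/5 → 1 ('d')
  [14] 5/21 → 1 ('d')
  [15] 21/6 → 0 ('')
  [16] 6/2 → 4 ('eadd')
  [17] 2/0 → 2 ('ea')
  [18] 0/14 → 1 ('e')
  [19] 14/15 → 0 ('')
  [20] 15/22 → 1 ('f')
  [21] 22/18 → 1 ('f')
  [22] 18/11 → 0 ('')
  [23] 11/19 → 2 ('gc')

n(n+1)/2 = 24·25/2 = 300
Σ LCP = 0 + 3 + 1 + 2 + 1 + 1 + 0 + 0 + 1 + 0 + 1 + 1 + 2 + 1 + 1 + 0 + 4 + 2 + 1 + 0 + 1 + 1 + 0 + 2 = 26
distinct = 300 − 26 = 274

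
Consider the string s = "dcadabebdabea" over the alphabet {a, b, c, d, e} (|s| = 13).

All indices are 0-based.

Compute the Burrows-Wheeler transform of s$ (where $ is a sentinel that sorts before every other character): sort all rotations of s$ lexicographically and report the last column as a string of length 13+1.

aeddceaadba$bb

rank  rotation        last
    0  $dcadabebdabea  a
    1  a$dcadabebdabe  e
    2  abea$dcadabebd  d
    3  abebdabea$dcad  d
    4  adabebdabea$dc  c
    5  bdabea$dcadabe  e
    6  bea$dcadabebda  a
    7  bebdabea$dcada  a
    8  cadabebdabea$d  d
    9  dabea$dcadabeb  b
   10  dabebdabea$dca  a
   11  dcadabebdabea$  $
   12  ea$dcadabebdab  b
   13  ebdabea$dcadab  b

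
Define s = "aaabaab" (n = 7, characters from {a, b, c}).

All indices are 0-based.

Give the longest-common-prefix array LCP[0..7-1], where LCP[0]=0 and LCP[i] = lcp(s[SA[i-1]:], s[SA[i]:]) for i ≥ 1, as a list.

sorted suffixes:
  #0 SA[0]=0  'aaabaab'
  #1 SA[1]=4  'aab'
  #2 SA[2]=1  'aabaab'
  #3 SA[3]=5  'ab'
  #4 SA[4]=2  'abaab'
  #5 SA[5]=6  'b'
  #6 SA[6]=3  'baab'

SA = [0, 4, 1, 5, 2, 6, 3]
i: (SA[i-1],SA[i]) lcp shared
  1: (0,4) 2 'aa'
  2: (4,1) 3 'aab'
  3: (1,5) 1 'a'
  4: (5,2) 2 'ab'
  5: (2,6) 0 ''
  6: (6,3) 1 'b'

[0, 2, 3, 1, 2, 0, 1]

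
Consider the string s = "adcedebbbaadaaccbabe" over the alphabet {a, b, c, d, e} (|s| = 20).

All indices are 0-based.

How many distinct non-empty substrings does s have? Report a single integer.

rank→(start, suffix):
  0 → (12, 'aaccbabe')
  1 → (9, 'aadaaccbabe')
  2 → (17, 'abe')
  3 → (13, 'accbabe')
  4 → (10, 'adaaccbabe')
  5 → (0, 'adcedebbbaadaaccbabe')
  6 → (8, 'baadaaccbabe')
  7 → (16, 'babe')
  8 → (7, 'bbaadaaccbabe')
  9 → (6, 'bbbaadaaccbabe')
  10 → (18, 'be')
  11 → (15, 'cbabe')
  12 → (14, 'ccbabe')
  13 → (2, 'cedebbbaadaaccbabe')
  14 → (11, 'daaccbabe')
  15 → (1, 'dcedebbbaadaaccbabe')
  16 → (4, 'debbbaadaaccbabe')
  17 → (19, 'e')
  18 → (5, 'ebbbaadaaccbabe')
  19 → (3, 'edebbbaadaaccbabe')

SA = [12, 9, 17, 13, 10, 0, 8, 16, 7, 6, 18, 15, 14, 2, 11, 1, 4, 19, 5, 3]
i: (SA[i-1],SA[i]) lcp shared
  1: (12,9) 2 'aa'
  2: (9,17) 1 'a'
  3: (17,13) 1 'a'
  4: (13,10) 1 'a'
  5: (10,0) 2 'ad'
  6: (0,8) 0 ''
  7: (8,16) 2 'ba'
  8: (16,7) 1 'b'
  9: (7,6) 2 'bb'
  10: (6,18) 1 'b'
  11: (18,15) 0 ''
  12: (15,14) 1 'c'
  13: (14,2) 1 'c'
  14: (2,11) 0 ''
  15: (11,1) 1 'd'
  16: (1,4) 1 'd'
  17: (4,19) 0 ''
  18: (19,5) 1 'e'
  19: (5,3) 1 'e'

n(n+1)/2 = 20·21/2 = 210
Σ LCP = 0 + 2 + 1 + 1 + 1 + 2 + 0 + 2 + 1 + 2 + 1 + 0 + 1 + 1 + 0 + 1 + 1 + 0 + 1 + 1 = 19
distinct = 210 − 19 = 191

191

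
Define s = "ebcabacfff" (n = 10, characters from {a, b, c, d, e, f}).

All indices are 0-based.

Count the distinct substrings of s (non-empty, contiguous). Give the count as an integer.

rank | idx | suffix
   0 |   3 | abacfff
   1 |   5 | acfff
   2 |   4 | bacfff
   3 |   1 | bcabacfff
   4 |   2 | cabacfff
   5 |   6 | cfff
   6 |   0 | ebcabacfff
   7 |   9 | f
   8 |   8 | ff
   9 |   7 | fff

SA = [3, 5, 4, 1, 2, 6, 0, 9, 8, 7]
rank  pair      lcp
   1  s[3:],s[5:]  1  'a'
   2  s[5:],s[4:]  0  ''
   3  s[4:],s[1:]  1  'b'
   4  s[1:],s[2:]  0  ''
   5  s[2:],s[6:]  1  'c'
   6  s[6:],s[0:]  0  ''
   7  s[0:],s[9:]  0  ''
   8  s[9:],s[8:]  1  'f'
   9  s[8:],s[7:]  2  'ff'

n(n+1)/2 = 10·11/2 = 55
Σ LCP = 0 + 1 + 0 + 1 + 0 + 1 + 0 + 0 + 1 + 2 = 6
distinct = 55 − 6 = 49

49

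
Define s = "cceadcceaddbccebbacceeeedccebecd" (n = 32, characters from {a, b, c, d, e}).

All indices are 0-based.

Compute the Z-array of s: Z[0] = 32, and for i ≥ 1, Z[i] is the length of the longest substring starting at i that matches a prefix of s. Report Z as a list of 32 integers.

Z[0]=32
i=1: fresh scan; Z[1]=1 grow→box=[1,2)
i=2: fresh scan; Z[2]=0
i=3: fresh scan; Z[3]=0
i=4: fresh scan; Z[4]=0
i=5: fresh scan; Z[5]=5 grow→box=[5,10)
i=6: min(r-i=4, Z[1]=1)=1; Z[6]=1
i=7: min(r-i=3, Z[2]=0)=0; Z[7]=0
i=8: min(r-i=2, Z[3]=0)=0; Z[8]=0
i=9: min(r-i=1, Z[4]=0)=0; Z[9]=0
i=10: fresh scan; Z[10]=0
i=11: fresh scan; Z[11]=0
i=12: fresh scan; Z[12]=3 grow→box=[12,15)
i=13: min(r-i=2, Z[1]=1)=1; Z[13]=1
i=14: min(r-i=1, Z[2]=0)=0; Z[14]=0
i=15: fresh scan; Z[15]=0
i=16: fresh scan; Z[16]=0
i=17: fresh scan; Z[17]=0
i=18: fresh scan; Z[18]=3 grow→box=[18,21)
i=19: min(r-i=2, Z[1]=1)=1; Z[19]=1
i=20: min(r-i=1, Z[2]=0)=0; Z[20]=0
i=21: fresh scan; Z[21]=0
i=22: fresh scan; Z[22]=0
i=23: fresh scan; Z[23]=0
i=24: fresh scan; Z[24]=0
i=25: fresh scan; Z[25]=3 grow→box=[25,28)
i=26: min(r-i=2, Z[1]=1)=1; Z[26]=1
i=27: min(r-i=1, Z[2]=0)=0; Z[27]=0
i=28: fresh scan; Z[28]=0
i=29: fresh scan; Z[29]=0
i=30: fresh scan; Z[30]=1 grow→box=[30,31)
i=31: fresh scan; Z[31]=0

[32, 1, 0, 0, 0, 5, 1, 0, 0, 0, 0, 0, 3, 1, 0, 0, 0, 0, 3, 1, 0, 0, 0, 0, 0, 3, 1, 0, 0, 0, 1, 0]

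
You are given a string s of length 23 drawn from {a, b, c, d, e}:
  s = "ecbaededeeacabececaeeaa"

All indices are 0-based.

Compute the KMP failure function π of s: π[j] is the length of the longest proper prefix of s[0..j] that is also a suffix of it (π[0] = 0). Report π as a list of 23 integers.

π[0] = 0
j=1 s[j]='c': π[1]=0 (border '')
j=2 s[j]='b': π[2]=0 (border '')
j=3 s[j]='a': π[3]=0 (border '')
j=4 s[j]='e': π[4]=1 (border 'e')
j=5 s[j]='d': k: 1→0; π[5]=0 (border '')
j=6 s[j]='e': π[6]=1 (border 'e')
j=7 s[j]='d': k: 1→0; π[7]=0 (border '')
j=8 s[j]='e': π[8]=1 (border 'e')
j=9 s[j]='e': k: 1→0; π[9]=1 (border 'e')
j=10 s[j]='a': k: 1→0; π[10]=0 (border '')
j=11 s[j]='c': π[11]=0 (border '')
j=12 s[j]='a': π[12]=0 (border '')
j=13 s[j]='b': π[13]=0 (border '')
j=14 s[j]='e': π[14]=1 (border 'e')
j=15 s[j]='c': π[15]=2 (border 'ec')
j=16 s[j]='e': k: 2→0; π[16]=1 (border 'e')
j=17 s[j]='c': π[17]=2 (border 'ec')
j=18 s[j]='a': k: 2→0; π[18]=0 (border '')
j=19 s[j]='e': π[19]=1 (border 'e')
j=20 s[j]='e': k: 1→0; π[20]=1 (border 'e')
j=21 s[j]='a': k: 1→0; π[21]=0 (border '')
j=22 s[j]='a': π[22]=0 (border '')

[0, 0, 0, 0, 1, 0, 1, 0, 1, 1, 0, 0, 0, 0, 1, 2, 1, 2, 0, 1, 1, 0, 0]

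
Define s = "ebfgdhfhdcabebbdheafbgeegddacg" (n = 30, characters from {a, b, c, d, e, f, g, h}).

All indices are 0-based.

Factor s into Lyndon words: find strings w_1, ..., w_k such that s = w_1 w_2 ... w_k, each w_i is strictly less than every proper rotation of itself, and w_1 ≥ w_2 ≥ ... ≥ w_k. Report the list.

["e", "bfgdhfhdc", "abebbdheafbgeegddacg"]

emit factor 1: 'e' (i=0, period=1)
emit factor 2: 'bfgdhfhdc' (i=1, period=9)
emit factor 3: 'abebbdheafbgeegddacg' (i=10, period=20)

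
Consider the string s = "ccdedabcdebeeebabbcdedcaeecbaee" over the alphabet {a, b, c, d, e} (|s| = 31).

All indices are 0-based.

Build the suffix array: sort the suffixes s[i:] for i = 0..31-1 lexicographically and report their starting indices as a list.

rank | idx | suffix
   0 |  15 | abbcdedcaeecbaee
   1 |   5 | abcdebeeebabbcdedcaeecbaee
   2 |  28 | aee
   3 |  23 | aeecbaee
   4 |  14 | babbcdedcaeecbaee
   5 |  27 | baee
   6 |  16 | bbcdedcaeecbaee
   7 |   6 | bcdebeeebabbcdedcaeecbaee
   8 |  17 | bcdedcaeecbaee
   9 |  10 | beeebabbcdedcaeecbaee
  10 |  22 | caeecbaee
  11 |  26 | cbaee
  12 |   0 | ccdedabcdebeeebabbcdedcaeecbaee
  13 |   7 | cdebeeebabbcdedcaeecbaee
  14 |   1 | cdedabcdebeeebabbcdedcaeecbaee
  15 |  18 | cdedcaeecbaee
  16 |   4 | dabcdebeeebabbcdedcaeecbaee
  17 |  21 | dcaeecbaee
  18 |   8 | debeeebabbcdedcaeecbaee
  19 |   2 | dedabcdebeeebabbcdedcaeecbaee
  20 |  19 | dedcaeecbaee
  21 |  30 | e
  22 |  13 | ebabbcdedcaeecbaee
  23 |   9 | ebeeebabbcdedcaeecbaee
  24 |  25 | ecbaee
  25 |   3 | edabcdebeeebabbcdedcaeecbaee
  26 |  20 | edcaeecbaee
  27 |  29 | ee
  28 |  12 | eebabbcdedcaeecbaee
  29 |  24 | eecbaee
  30 |  11 | eeebabbcdedcaeecbaee

[15, 5, 28, 23, 14, 27, 16, 6, 17, 10, 22, 26, 0, 7, 1, 18, 4, 21, 8, 2, 19, 30, 13, 9, 25, 3, 20, 29, 12, 24, 11]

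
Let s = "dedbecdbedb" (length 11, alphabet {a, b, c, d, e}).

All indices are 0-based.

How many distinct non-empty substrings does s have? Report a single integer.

rank | idx | suffix
   0 |  10 | b
   1 |   3 | becdbedb
   2 |   7 | bedb
   3 |   5 | cdbedb
   4 |   9 | db
   5 |   2 | dbecdbedb
   6 |   6 | dbedb
   7 |   0 | dedbecdbedb
   8 |   4 | ecdbedb
   9 |   8 | edb
  10 |   1 | edbecdbedb

SA = [10, 3, 7, 5, 9, 2, 6, 0, 4, 8, 1]
i: (SA[i-1],SA[i]) lcp shared
  1: (10,3) 1 'b'
  2: (3,7) 2 'be'
  3: (7,5) 0 ''
  4: (5,9) 0 ''
  5: (9,2) 2 'db'
  6: (2,6) 3 'dbe'
  7: (6,0) 1 'd'
  8: (0,4) 0 ''
  9: (4,8) 1 'e'
  10: (8,1) 3 'edb'

n(n+1)/2 = 11·12/2 = 66
Σ LCP = 0 + 1 + 2 + 0 + 0 + 2 + 3 + 1 + 0 + 1 + 3 = 13
distinct = 66 − 13 = 53

53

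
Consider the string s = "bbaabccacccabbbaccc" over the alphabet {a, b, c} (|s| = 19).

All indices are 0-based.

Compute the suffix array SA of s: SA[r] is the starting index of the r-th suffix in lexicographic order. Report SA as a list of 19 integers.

rank | idx | suffix
   0 |   2 | aabccacccabbbaccc
   1 |  11 | abbbaccc
   2 |   3 | abccacccabbbaccc
   3 |  15 | accc
   4 |   7 | acccabbbaccc
   5 |   1 | baabccacccabbbaccc
   6 |  14 | baccc
   7 |   0 | bbaabccacccabbbaccc
   8 |  13 | bbaccc
   9 |  12 | bbbaccc
  10 |   4 | bccacccabbbaccc
  11 |  18 | c
  12 |  10 | cabbbaccc
  13 |   6 | cacccabbbaccc
  14 |  17 | cc
  15 |   9 | ccabbbaccc
  16 |   5 | ccacccabbbaccc
  17 |  16 | ccc
  18 |   8 | cccabbbaccc

[2, 11, 3, 15, 7, 1, 14, 0, 13, 12, 4, 18, 10, 6, 17, 9, 5, 16, 8]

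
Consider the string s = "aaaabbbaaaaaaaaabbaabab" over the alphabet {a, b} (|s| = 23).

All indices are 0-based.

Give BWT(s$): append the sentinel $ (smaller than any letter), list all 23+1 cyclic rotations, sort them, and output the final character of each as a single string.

rank  rotation                  last
    0  $aaaabbbaaaaaaaaabbaabab  b
    1  aaaaaaaaabbaabab$aaaabbb  b
    2  aaaaaaaabbaabab$aaaabbba  a
    3  aaaaaaabbaabab$aaaabbbaa  a
    4  aaaaaabbaabab$aaaabbbaaa  a
    5  aaaaabbaabab$aaaabbbaaaa  a
    6  aaaabbaabab$aaaabbbaaaaa  a
    7  aaaabbbaaaaaaaaabbaabab$  $
    8  aaabbaabab$aaaabbbaaaaaa  a
    9  aaabbbaaaaaaaaabbaabab$a  a
   10  aabab$aaaabbbaaaaaaaaabb  b
   11  aabbaabab$aaaabbbaaaaaaa  a
   12  aabbbaaaaaaaaabbaabab$aa  a
   13  ab$aaaabbbaaaaaaaaabbaab  b
   14  abab$aaaabbbaaaaaaaaabba  a
   15  abbaabab$aaaabbbaaaaaaaa  a
   16  abbbaaaaaaaaabbaabab$aaa  a
   17  b$aaaabbbaaaaaaaaabbaaba  a
   18  baaaaaaaaabbaabab$aaaabb  b
   19  baabab$aaaabbbaaaaaaaaab  b
   20  bab$aaaabbbaaaaaaaaabbaa  a
   21  bbaaaaaaaaabbaabab$aaaab  b
   22  bbaabab$aaaabbbaaaaaaaaa  a
   23  bbbaaaaaaaaabbaabab$aaaa  a

bbaaaaa$aabaabaaaabbabaa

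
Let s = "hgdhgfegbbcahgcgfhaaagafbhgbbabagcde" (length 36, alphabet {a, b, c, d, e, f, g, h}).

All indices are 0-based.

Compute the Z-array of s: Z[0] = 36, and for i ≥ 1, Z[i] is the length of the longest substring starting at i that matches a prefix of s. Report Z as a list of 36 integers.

[36, 0, 0, 2, 0, 0, 0, 0, 0, 0, 0, 0, 2, 0, 0, 0, 0, 1, 0, 0, 0, 0, 0, 0, 0, 2, 0, 0, 0, 0, 0, 0, 0, 0, 0, 0]

Z[0]=36
i=1: i≥r, start 0; Z[1]=0
i=2: i≥r, start 0; Z[2]=0
i=3: i≥r, start 0; Z[3]=2 grow→box=[3,5)
i=4: min(r-i=1, Z[1]=0)=0; Z[4]=0
i=5: i≥r, start 0; Z[5]=0
i=6: i≥r, start 0; Z[6]=0
i=7: i≥r, start 0; Z[7]=0
i=8: i≥r, start 0; Z[8]=0
i=9: i≥r, start 0; Z[9]=0
i=10: i≥r, start 0; Z[10]=0
i=11: i≥r, start 0; Z[11]=0
i=12: i≥r, start 0; Z[12]=2 grow→box=[12,14)
i=13: min(r-i=1, Z[1]=0)=0; Z[13]=0
i=14: i≥r, start 0; Z[14]=0
i=15: i≥r, start 0; Z[15]=0
i=16: i≥r, start 0; Z[16]=0
i=17: i≥r, start 0; Z[17]=1 grow→box=[17,18)
i=18: i≥r, start 0; Z[18]=0
i=19: i≥r, start 0; Z[19]=0
i=20: i≥r, start 0; Z[20]=0
i=21: i≥r, start 0; Z[21]=0
i=22: i≥r, start 0; Z[22]=0
i=23: i≥r, start 0; Z[23]=0
i=24: i≥r, start 0; Z[24]=0
i=25: i≥r, start 0; Z[25]=2 grow→box=[25,27)
i=26: min(r-i=1, Z[1]=0)=0; Z[26]=0
i=27: i≥r, start 0; Z[27]=0
i=28: i≥r, start 0; Z[28]=0
i=29: i≥r, start 0; Z[29]=0
i=30: i≥r, start 0; Z[30]=0
i=31: i≥r, start 0; Z[31]=0
i=32: i≥r, start 0; Z[32]=0
i=33: i≥r, start 0; Z[33]=0
i=34: i≥r, start 0; Z[34]=0
i=35: i≥r, start 0; Z[35]=0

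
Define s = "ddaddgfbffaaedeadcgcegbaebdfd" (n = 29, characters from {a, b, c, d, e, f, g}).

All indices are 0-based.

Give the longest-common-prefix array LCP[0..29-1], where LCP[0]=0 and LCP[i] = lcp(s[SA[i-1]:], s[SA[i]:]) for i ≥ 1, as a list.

[0, 1, 2, 1, 2, 0, 1, 1, 0, 1, 0, 1, 1, 1, 2, 1, 1, 1, 0, 1, 1, 1, 0, 1, 1, 1, 0, 1, 1]

sorted suffixes:
  #0 SA[0]=10  'aaedeadcgcegbaebdfd'
  #1 SA[1]=15  'adcgcegbaebdfd'
  #2 SA[2]=2  'addgfbffaaedeadcgcegbaebdfd'
  #3 SA[3]=23  'aebdfd'
  #4 SA[4]=11  'aedeadcgcegbaebdfd'
  #5 SA[5]=22  'baebdfd'
  #6 SA[6]=25  'bdfd'
  #7 SA[7]=7  'bffaaedeadcgcegbaebdfd'
  #8 SA[8]=19  'cegbaebdfd'
  #9 SA[9]=17  'cgcegbaebdfd'
  #10 SA[10]=28  'd'
  #11 SA[11]=1  'daddgfbffaaedeadcgcegbaebdfd'
  #12 SA[12]=16  'dcgcegbaebdfd'
  #13 SA[13]=0  'ddaddgfbffaaedeadcgcegbaebdfd'
  #14 SA[14]=3  'ddgfbffaaedeadcgcegbaebdfd'
  #15 SA[15]=13  'deadcgcegbaebdfd'
  #16 SA[16]=26  'dfd'
  #17 SA[17]=4  'dgfbffaaedeadcgcegbaebdfd'
  #18 SA[18]=14  'eadcgcegbaebdfd'
  #19 SA[19]=24  'ebdfd'
  #20 SA[20]=12  'edeadcgcegbaebdfd'
  #21 SA[21]=20  'egbaebdfd'
  #22 SA[22]=9  'faaedeadcgcegbaebdfd'
  #23 SA[23]=6  'fbffaaedeadcgcegbaebdfd'
  #24 SA[24]=27  'fd'
  #25 SA[25]=8  'ffaaedeadcgcegbaebdfd'
  #26 SA[26]=21  'gbaebdfd'
  #27 SA[27]=18  'gcegbaebdfd'
  #28 SA[28]=5  'gfbffaaedeadcgcegbaebdfd'

SA = [10, 15, 2, 23, 11, 22, 25, 7, 19, 17, 28, 1, 16, 0, 3, 13, 26, 4, 14, 24, 12, 20, 9, 6, 27, 8, 21, 18, 5]
[i] adj suffixes → lcp
  [1] 10/15 → 1 ('a')
  [2] 15/2 → 2 ('ad')
  [3] 2/23 → 1 ('a')
  [4] 23/11 → 2 ('ae')
  [5] 11/22 → 0 ('')
  [6] 22/25 → 1 ('b')
  [7] 25/7 → 1 ('b')
  [8] 7/19 → 0 ('')
  [9] 19/17 → 1 ('c')
  [10] 17/28 → 0 ('')
  [11] 28/1 → 1 ('d')
  [12] 1/16 → 1 ('d')
  [13] 16/0 → 1 ('d')
  [14] 0/3 → 2 ('dd')
  [15] 3/13 → 1 ('d')
  [16] 13/26 → 1 ('d')
  [17] 26/4 → 1 ('d')
  [18] 4/14 → 0 ('')
  [19] 14/24 → 1 ('e')
  [20] 24/12 → 1 ('e')
  [21] 12/20 → 1 ('e')
  [22] 20/9 → 0 ('')
  [23] 9/6 → 1 ('f')
  [24] 6/27 → 1 ('f')
  [25] 27/8 → 1 ('f')
  [26] 8/21 → 0 ('')
  [27] 21/18 → 1 ('g')
  [28] 18/5 → 1 ('g')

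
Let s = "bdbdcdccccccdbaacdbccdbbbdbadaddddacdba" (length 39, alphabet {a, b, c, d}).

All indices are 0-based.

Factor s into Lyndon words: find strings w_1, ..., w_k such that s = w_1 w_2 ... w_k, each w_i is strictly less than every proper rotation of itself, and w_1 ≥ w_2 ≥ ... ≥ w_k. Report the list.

emit factor 1: 'bdbdcdccccccd' (i=0, period=13)
emit factor 2: 'b' (i=13, period=1)
emit factor 3: 'aacdbccdbbbdbadaddddacdb' (i=14, period=24)
emit factor 4: 'a' (i=38, period=1)

["bdbdcdccccccd", "b", "aacdbccdbbbdbadaddddacdb", "a"]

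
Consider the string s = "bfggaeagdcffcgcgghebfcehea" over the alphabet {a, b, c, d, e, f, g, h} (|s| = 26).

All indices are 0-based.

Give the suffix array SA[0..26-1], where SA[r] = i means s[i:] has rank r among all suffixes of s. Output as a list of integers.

rank→(start, suffix):
  0 → (25, 'a')
  1 → (4, 'aeagdcffcgcgghebfcehea')
  2 → (6, 'agdcffcgcgghebfcehea')
  3 → (19, 'bfcehea')
  4 → (0, 'bfggaeagdcffcgcgghebfcehea')
  5 → (21, 'cehea')
  6 → (9, 'cffcgcgghebfcehea')
  7 → (12, 'cgcgghebfcehea')
  8 → (14, 'cgghebfcehea')
  9 → (8, 'dcffcgcgghebfcehea')
  10 → (24, 'ea')
  11 → (5, 'eagdcffcgcgghebfcehea')
  12 → (18, 'ebfcehea')
  13 → (22, 'ehea')
  14 → (20, 'fcehea')
  15 → (11, 'fcgcgghebfcehea')
  16 → (10, 'ffcgcgghebfcehea')
  17 → (1, 'fggaeagdcffcgcgghebfcehea')
  18 → (3, 'gaeagdcffcgcgghebfcehea')
  19 → (13, 'gcgghebfcehea')
  20 → (7, 'gdcffcgcgghebfcehea')
  21 → (2, 'ggaeagdcffcgcgghebfcehea')
  22 → (15, 'gghebfcehea')
  23 → (16, 'ghebfcehea')
  24 → (23, 'hea')
  25 → (17, 'hebfcehea')

[25, 4, 6, 19, 0, 21, 9, 12, 14, 8, 24, 5, 18, 22, 20, 11, 10, 1, 3, 13, 7, 2, 15, 16, 23, 17]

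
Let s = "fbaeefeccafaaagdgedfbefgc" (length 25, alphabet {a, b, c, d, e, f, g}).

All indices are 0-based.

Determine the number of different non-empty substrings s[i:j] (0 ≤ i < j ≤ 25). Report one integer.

rank→(start, suffix):
  0 → (11, 'aaagdgedfbefgc')
  1 → (12, 'aagdgedfbefgc')
  2 → (2, 'aeefeccafaaagdgedfbefgc')
  3 → (9, 'afaaagdgedfbefgc')
  4 → (13, 'agdgedfbefgc')
  5 → (1, 'baeefeccafaaagdgedfbefgc')
  6 → (20, 'befgc')
  7 → (24, 'c')
  8 → (8, 'cafaaagdgedfbefgc')
  9 → (7, 'ccafaaagdgedfbefgc')
  10 → (18, 'dfbefgc')
  11 → (15, 'dgedfbefgc')
  12 → (6, 'eccafaaagdgedfbefgc')
  13 → (17, 'edfbefgc')
  14 → (3, 'eefeccafaaagdgedfbefgc')
  15 → (4, 'efeccafaaagdgedfbefgc')
  16 → (21, 'efgc')
  17 → (10, 'faaagdgedfbefgc')
  18 → (0, 'fbaeefeccafaaagdgedfbefgc')
  19 → (19, 'fbefgc')
  20 → (5, 'feccafaaagdgedfbefgc')
  21 → (22, 'fgc')
  22 → (23, 'gc')
  23 → (14, 'gdgedfbefgc')
  24 → (16, 'gedfbefgc')

SA = [11, 12, 2, 9, 13, 1, 20, 24, 8, 7, 18, 15, 6, 17, 3, 4, 21, 10, 0, 19, 5, 22, 23, 14, 16]
rank  pair      lcp
   1  s[11:],s[12:]  2  'aa'
   2  s[12:],s[2:]  1  'a'
   3  s[2:],s[9:]  1  'a'
   4  s[9:],s[13:]  1  'a'
   5  s[13:],s[1:]  0  ''
   6  s[1:],s[20:]  1  'b'
   7  s[20:],s[24:]  0  ''
   8  s[24:],s[8:]  1  'c'
   9  s[8:],s[7:]  1  'c'
  10  s[7:],s[18:]  0  ''
  11  s[18:],s[15:]  1  'd'
  12  s[15:],s[6:]  0  ''
  13  s[6:],s[17:]  1  'e'
  14  s[17:],s[3:]  1  'e'
  15  s[3:],s[4:]  1  'e'
  16  s[4:],s[21:]  2  'ef'
  17  s[21:],s[10:]  0  ''
  18  s[10:],s[0:]  1  'f'
  19  s[0:],s[19:]  2  'fb'
  20  s[19:],s[5:]  1  'f'
  21  s[5:],s[22:]  1  'f'
  22  s[22:],s[23:]  0  ''
  23  s[23:],s[14:]  1  'g'
  24  s[14:],s[16:]  1  'g'

n(n+1)/2 = 25·26/2 = 325
Σ LCP = 0 + 2 + 1 + 1 + 1 + 0 + 1 + 0 + 1 + 1 + 0 + 1 + 0 + 1 + 1 + 1 + 2 + 0 + 1 + 2 + 1 + 1 + 0 + 1 + 1 = 21
distinct = 325 − 21 = 304

304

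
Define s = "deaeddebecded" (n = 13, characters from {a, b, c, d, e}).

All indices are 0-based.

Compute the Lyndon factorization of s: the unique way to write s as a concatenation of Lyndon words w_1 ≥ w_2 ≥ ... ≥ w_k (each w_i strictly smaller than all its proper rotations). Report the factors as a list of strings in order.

["de", "aeddebecded"]

emit factor 1: 'de' (i=0, period=2)
emit factor 2: 'aeddebecded' (i=2, period=11)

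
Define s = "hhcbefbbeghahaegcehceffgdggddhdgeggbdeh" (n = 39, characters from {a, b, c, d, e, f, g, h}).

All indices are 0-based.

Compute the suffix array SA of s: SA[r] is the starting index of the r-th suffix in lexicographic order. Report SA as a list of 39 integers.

[13, 11, 6, 35, 3, 7, 2, 19, 16, 27, 36, 30, 24, 28, 4, 20, 14, 32, 8, 37, 17, 5, 21, 22, 34, 15, 26, 23, 31, 33, 25, 9, 38, 12, 10, 1, 18, 29, 0]

sorted suffixes:
  #0 SA[0]=13  'aegcehceffgdggddhdgeggbdeh'
  #1 SA[1]=11  'ahaegcehceffgdggddhdgeggbdeh'
  #2 SA[2]=6  'bbeghahaegcehceffgdggddhdgeggbdeh'
  #3 SA[3]=35  'bdeh'
  #4 SA[4]=3  'befbbeghahaegcehceffgdggddhdgeggbdeh'
  #5 SA[5]=7  'beghahaegcehceffgdggddhdgeggbdeh'
  #6 SA[6]=2  'cbefbbeghahaegcehceffgdggddhdgeggbdeh'
  #7 SA[7]=19  'ceffgdggddhdgeggbdeh'
  #8 SA[8]=16  'cehceffgdggddhdgeggbdeh'
  #9 SA[9]=27  'ddhdgeggbdeh'
  #10 SA[10]=36  'deh'
  #11 SA[11]=30  'dgeggbdeh'
  #12 SA[12]=24  'dggddhdgeggbdeh'
  #13 SA[13]=28  'dhdgeggbdeh'
  #14 SA[14]=4  'efbbeghahaegcehceffgdggddhdgeggbdeh'
  #15 SA[15]=20  'effgdggddhdgeggbdeh'
  #16 SA[16]=14  'egcehceffgdggddhdgeggbdeh'
  #17 SA[17]=32  'eggbdeh'
  #18 SA[18]=8  'eghahaegcehceffgdggddhdgeggbdeh'
  #19 SA[19]=37  'eh'
  #20 SA[20]=17  'ehceffgdggddhdgeggbdeh'
  #21 SA[21]=5  'fbbeghahaegcehceffgdggddhdgeggbdeh'
  #22 SA[22]=21  'ffgdggddhdgeggbdeh'
  #23 SA[23]=22  'fgdggddhdgeggbdeh'
  #24 SA[24]=34  'gbdeh'
  #25 SA[25]=15  'gcehceffgdggddhdgeggbdeh'
  #26 SA[26]=26  'gddhdgeggbdeh'
  #27 SA[27]=23  'gdggddhdgeggbdeh'
  #28 SA[28]=31  'geggbdeh'
  #29 SA[29]=33  'ggbdeh'
  #30 SA[30]=25  'ggddhdgeggbdeh'
  #31 SA[31]=9  'ghahaegcehceffgdggddhdgeggbdeh'
  #32 SA[32]=38  'h'
  #33 SA[33]=12  'haegcehceffgdggddhdgeggbdeh'
  #34 SA[34]=10  'hahaegcehceffgdggddhdgeggbdeh'
  #35 SA[35]=1  'hcbefbbeghahaegcehceffgdggddhdgeggbdeh'
  #36 SA[36]=18  'hceffgdggddhdgeggbdeh'
  #37 SA[37]=29  'hdgeggbdeh'
  #38 SA[38]=0  'hhcbefbbeghahaegcehceffgdggddhdgeggbdeh'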